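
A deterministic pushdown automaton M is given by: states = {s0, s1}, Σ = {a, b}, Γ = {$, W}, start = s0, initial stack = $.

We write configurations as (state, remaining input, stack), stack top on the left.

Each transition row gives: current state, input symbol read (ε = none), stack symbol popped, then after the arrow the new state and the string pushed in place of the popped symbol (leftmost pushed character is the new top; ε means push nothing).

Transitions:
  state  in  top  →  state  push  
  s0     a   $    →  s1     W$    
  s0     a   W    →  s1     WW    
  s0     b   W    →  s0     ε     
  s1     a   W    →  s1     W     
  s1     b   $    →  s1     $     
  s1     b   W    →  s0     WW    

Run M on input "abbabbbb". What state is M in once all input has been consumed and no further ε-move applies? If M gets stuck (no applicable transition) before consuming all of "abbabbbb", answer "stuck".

(s0, abbabbbb, $) ⊢ (s1, bbabbbb, W$) ⊢ (s0, babbbb, WW$) ⊢ (s0, abbbb, W$) ⊢ (s1, bbbb, WW$) ⊢ (s0, bbb, WWW$) ⊢ (s0, bb, WW$) ⊢ (s0, b, W$) ⊢ (s0, ε, $)
All input consumed; M is in state s0.

s0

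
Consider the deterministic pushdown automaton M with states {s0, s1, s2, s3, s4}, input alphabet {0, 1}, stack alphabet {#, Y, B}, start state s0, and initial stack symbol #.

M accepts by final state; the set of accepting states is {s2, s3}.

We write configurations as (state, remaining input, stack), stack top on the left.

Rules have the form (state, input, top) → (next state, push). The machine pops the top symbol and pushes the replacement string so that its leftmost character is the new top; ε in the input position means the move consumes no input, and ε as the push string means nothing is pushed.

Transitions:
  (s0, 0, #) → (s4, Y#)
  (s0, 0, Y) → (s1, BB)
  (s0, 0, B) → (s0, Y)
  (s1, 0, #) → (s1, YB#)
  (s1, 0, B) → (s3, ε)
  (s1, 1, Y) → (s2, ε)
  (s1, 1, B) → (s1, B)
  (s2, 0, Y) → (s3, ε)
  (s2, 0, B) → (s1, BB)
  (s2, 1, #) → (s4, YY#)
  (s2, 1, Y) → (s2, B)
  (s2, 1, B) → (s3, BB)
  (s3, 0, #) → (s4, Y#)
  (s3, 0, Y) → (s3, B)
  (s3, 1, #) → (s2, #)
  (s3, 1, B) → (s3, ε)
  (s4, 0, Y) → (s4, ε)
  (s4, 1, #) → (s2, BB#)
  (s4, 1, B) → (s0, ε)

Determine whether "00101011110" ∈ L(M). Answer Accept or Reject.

Reject

(s0, 00101011110, #)
  read 0, top #: go to s4, push Y# → (s4, 0101011110, Y#)
  read 0, top Y: go to s4, push ε → (s4, 101011110, #)
  read 1, top #: go to s2, push BB# → (s2, 01011110, BB#)
  read 0, top B: go to s1, push BB → (s1, 1011110, BBB#)
  read 1, top B: go to s1, push B → (s1, 011110, BBB#)
  read 0, top B: go to s3, push ε → (s3, 11110, BB#)
  read 1, top B: go to s3, push ε → (s3, 1110, B#)
  read 1, top B: go to s3, push ε → (s3, 110, #)
  read 1, top #: go to s2, push # → (s2, 10, #)
  read 1, top #: go to s4, push YY# → (s4, 0, YY#)
  read 0, top Y: go to s4, push ε → (s4, ε, Y#)
All input consumed; state s4 ∉ F and no further ε-move applies.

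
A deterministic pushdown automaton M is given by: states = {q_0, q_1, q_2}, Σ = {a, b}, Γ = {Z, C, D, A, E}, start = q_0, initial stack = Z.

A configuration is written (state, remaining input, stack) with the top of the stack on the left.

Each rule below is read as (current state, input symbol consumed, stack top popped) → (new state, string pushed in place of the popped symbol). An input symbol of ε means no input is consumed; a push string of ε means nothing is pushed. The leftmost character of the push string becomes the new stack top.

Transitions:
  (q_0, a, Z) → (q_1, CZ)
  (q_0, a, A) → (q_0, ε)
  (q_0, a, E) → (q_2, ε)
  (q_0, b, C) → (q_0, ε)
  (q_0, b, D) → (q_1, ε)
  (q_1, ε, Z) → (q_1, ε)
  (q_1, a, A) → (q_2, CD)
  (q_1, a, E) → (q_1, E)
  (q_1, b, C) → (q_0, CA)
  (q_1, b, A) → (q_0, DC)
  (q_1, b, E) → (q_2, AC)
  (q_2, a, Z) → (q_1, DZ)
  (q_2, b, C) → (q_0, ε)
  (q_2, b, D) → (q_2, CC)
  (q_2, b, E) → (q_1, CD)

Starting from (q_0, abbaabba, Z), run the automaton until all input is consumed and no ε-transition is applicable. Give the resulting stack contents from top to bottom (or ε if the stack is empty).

(q_0, abbaabba, Z)
  read a, top Z: go to q_1, push CZ → (q_1, bbaabba, CZ)
  read b, top C: go to q_0, push CA → (q_0, baabba, CAZ)
  read b, top C: go to q_0, push ε → (q_0, aabba, AZ)
  read a, top A: go to q_0, push ε → (q_0, abba, Z)
  read a, top Z: go to q_1, push CZ → (q_1, bba, CZ)
  read b, top C: go to q_0, push CA → (q_0, ba, CAZ)
  read b, top C: go to q_0, push ε → (q_0, a, AZ)
  read a, top A: go to q_0, push ε → (q_0, ε, Z)
All input consumed in state q_0 with stack Z.

Z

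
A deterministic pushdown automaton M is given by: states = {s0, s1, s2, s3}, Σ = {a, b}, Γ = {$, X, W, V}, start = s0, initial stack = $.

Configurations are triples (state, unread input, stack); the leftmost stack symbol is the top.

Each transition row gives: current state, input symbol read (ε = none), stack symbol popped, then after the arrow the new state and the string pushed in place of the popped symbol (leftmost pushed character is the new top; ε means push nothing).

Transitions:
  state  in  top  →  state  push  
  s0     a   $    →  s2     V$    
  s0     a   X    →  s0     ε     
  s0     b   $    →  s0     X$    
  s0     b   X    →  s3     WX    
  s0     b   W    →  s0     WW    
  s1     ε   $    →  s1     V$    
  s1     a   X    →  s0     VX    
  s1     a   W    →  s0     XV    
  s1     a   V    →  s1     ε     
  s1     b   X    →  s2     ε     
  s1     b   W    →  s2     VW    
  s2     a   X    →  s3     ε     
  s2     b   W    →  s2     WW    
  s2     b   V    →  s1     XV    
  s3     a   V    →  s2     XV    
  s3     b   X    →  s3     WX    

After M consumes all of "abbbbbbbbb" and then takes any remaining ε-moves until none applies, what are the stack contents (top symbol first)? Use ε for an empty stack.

XV$

(s0, abbbbbbbbb, $)
  read a, top $: go to s2, push V$ → (s2, bbbbbbbbb, V$)
  read b, top V: go to s1, push XV → (s1, bbbbbbbb, XV$)
  read b, top X: go to s2, push ε → (s2, bbbbbbb, V$)
  read b, top V: go to s1, push XV → (s1, bbbbbb, XV$)
  read b, top X: go to s2, push ε → (s2, bbbbb, V$)
  read b, top V: go to s1, push XV → (s1, bbbb, XV$)
  read b, top X: go to s2, push ε → (s2, bbb, V$)
  read b, top V: go to s1, push XV → (s1, bb, XV$)
  read b, top X: go to s2, push ε → (s2, b, V$)
  read b, top V: go to s1, push XV → (s1, ε, XV$)
All input consumed in state s1 with stack XV$.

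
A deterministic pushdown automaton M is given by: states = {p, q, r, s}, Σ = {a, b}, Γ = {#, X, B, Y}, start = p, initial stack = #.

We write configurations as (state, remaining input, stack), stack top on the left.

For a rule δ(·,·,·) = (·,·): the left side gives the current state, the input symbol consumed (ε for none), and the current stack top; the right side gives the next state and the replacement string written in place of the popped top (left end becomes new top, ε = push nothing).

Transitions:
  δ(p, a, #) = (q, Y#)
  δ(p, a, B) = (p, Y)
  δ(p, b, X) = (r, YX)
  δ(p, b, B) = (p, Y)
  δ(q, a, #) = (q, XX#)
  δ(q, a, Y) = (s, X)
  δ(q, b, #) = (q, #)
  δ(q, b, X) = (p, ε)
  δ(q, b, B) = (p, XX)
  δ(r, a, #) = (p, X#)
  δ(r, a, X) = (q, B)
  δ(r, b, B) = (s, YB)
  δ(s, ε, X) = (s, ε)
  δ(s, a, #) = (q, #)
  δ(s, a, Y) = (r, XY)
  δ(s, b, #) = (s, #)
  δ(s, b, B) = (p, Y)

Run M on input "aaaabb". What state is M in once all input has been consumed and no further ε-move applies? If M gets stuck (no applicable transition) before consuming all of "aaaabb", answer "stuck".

(p, aaaabb, #)
  read a, top #: go to q, push Y# → (q, aaabb, Y#)
  read a, top Y: go to s, push X → (s, aabb, X#)
  ε-move, top X: go to s, push ε → (s, aabb, #)
  read a, top #: go to q, push # → (q, abb, #)
  read a, top #: go to q, push XX# → (q, bb, XX#)
  read b, top X: go to p, push ε → (p, b, X#)
  read b, top X: go to r, push YX → (r, ε, YX#)
All input consumed; M is in state r.

r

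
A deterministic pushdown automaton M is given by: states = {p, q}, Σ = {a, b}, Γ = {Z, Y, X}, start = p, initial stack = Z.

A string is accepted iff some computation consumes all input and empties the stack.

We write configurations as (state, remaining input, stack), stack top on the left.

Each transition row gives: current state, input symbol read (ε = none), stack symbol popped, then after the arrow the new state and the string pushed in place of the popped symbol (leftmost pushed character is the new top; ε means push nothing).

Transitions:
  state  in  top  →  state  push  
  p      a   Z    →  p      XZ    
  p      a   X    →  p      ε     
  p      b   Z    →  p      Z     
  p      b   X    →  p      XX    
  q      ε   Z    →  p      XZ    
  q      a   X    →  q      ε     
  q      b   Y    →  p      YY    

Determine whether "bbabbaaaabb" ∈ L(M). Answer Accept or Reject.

Reject

(p, bbabbaaaabb, Z)
  read b, top Z: go to p, push Z → (p, babbaaaabb, Z)
  read b, top Z: go to p, push Z → (p, abbaaaabb, Z)
  read a, top Z: go to p, push XZ → (p, bbaaaabb, XZ)
  read b, top X: go to p, push XX → (p, baaaabb, XXZ)
  read b, top X: go to p, push XX → (p, aaaabb, XXXZ)
  read a, top X: go to p, push ε → (p, aaabb, XXZ)
  read a, top X: go to p, push ε → (p, aabb, XZ)
  read a, top X: go to p, push ε → (p, abb, Z)
  read a, top Z: go to p, push XZ → (p, bb, XZ)
  read b, top X: go to p, push XX → (p, b, XXZ)
  read b, top X: go to p, push XX → (p, ε, XXXZ)
All input consumed; stack is XXXZ, not empty, and no further ε-move applies.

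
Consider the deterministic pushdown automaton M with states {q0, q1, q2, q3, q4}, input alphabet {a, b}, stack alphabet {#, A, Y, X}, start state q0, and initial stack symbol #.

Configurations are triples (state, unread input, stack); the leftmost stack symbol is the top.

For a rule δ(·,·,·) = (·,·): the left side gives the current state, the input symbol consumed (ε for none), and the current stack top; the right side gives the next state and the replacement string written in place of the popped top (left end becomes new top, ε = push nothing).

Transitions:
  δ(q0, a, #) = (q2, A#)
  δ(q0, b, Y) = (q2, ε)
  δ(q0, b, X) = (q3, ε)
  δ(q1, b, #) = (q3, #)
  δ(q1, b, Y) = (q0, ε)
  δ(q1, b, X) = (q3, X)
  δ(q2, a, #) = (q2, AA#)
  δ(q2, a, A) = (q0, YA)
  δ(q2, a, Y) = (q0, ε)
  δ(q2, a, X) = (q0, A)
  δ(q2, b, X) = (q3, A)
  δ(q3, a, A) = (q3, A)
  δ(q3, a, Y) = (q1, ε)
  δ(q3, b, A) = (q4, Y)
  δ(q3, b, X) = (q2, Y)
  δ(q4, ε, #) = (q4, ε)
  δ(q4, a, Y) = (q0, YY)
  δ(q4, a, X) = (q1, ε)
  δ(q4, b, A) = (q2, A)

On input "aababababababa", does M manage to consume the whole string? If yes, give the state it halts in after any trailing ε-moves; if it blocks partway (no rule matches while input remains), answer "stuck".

q0

(q0, aababababababa, #) ⊢ (q2, ababababababa, A#) ⊢ (q0, babababababa, YA#) ⊢ (q2, abababababa, A#) ⊢ (q0, bababababa, YA#) ⊢ (q2, ababababa, A#) ⊢ (q0, babababa, YA#) ⊢ (q2, abababa, A#) ⊢ (q0, bababa, YA#) ⊢ (q2, ababa, A#) ⊢ (q0, baba, YA#) ⊢ (q2, aba, A#) ⊢ (q0, ba, YA#) ⊢ (q2, a, A#) ⊢ (q0, ε, YA#)
All input consumed; M is in state q0.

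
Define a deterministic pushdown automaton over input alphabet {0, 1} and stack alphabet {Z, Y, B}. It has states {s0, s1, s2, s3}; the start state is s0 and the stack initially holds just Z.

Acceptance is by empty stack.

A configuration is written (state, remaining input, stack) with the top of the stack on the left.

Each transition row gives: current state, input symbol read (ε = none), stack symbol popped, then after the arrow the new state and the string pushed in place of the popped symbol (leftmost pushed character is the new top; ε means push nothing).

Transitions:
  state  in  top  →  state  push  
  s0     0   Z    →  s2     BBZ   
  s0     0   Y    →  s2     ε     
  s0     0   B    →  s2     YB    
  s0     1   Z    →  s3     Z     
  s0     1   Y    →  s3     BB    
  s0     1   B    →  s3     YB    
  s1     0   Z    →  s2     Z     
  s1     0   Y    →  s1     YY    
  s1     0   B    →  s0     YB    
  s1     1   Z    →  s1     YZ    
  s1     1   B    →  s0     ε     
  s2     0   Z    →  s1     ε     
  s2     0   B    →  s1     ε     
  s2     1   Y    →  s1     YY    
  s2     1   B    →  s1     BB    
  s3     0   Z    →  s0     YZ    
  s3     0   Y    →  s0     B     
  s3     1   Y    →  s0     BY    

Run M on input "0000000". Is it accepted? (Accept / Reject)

Accept

(s0, 0000000, Z)
  read 0, top Z: go to s2, push BBZ → (s2, 000000, BBZ)
  read 0, top B: go to s1, push ε → (s1, 00000, BZ)
  read 0, top B: go to s0, push YB → (s0, 0000, YBZ)
  read 0, top Y: go to s2, push ε → (s2, 000, BZ)
  read 0, top B: go to s1, push ε → (s1, 00, Z)
  read 0, top Z: go to s2, push Z → (s2, 0, Z)
  read 0, top Z: go to s1, push ε → (s1, ε, ε)
All input consumed and the stack is empty.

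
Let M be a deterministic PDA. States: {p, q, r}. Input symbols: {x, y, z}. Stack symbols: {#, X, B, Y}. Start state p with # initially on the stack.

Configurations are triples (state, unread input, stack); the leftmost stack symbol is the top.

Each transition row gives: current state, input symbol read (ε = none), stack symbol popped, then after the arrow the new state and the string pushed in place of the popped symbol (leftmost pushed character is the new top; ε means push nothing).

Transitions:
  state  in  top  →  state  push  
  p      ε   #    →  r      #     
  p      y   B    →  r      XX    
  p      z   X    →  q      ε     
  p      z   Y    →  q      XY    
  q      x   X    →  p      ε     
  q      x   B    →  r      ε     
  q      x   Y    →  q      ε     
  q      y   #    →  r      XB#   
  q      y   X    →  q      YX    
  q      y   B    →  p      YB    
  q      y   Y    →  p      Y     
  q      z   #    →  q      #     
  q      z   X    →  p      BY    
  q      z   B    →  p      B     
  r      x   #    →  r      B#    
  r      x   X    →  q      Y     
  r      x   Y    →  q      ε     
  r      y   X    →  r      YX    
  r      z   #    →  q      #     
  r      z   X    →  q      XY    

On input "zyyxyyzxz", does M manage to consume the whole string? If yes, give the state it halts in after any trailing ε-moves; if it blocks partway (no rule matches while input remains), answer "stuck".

q

(p, zyyxyyzxz, #) ⊢ (r, zyyxyyzxz, #) ⊢ (q, yyxyyzxz, #) ⊢ (r, yxyyzxz, XB#) ⊢ (r, xyyzxz, YXB#) ⊢ (q, yyzxz, XB#) ⊢ (q, yzxz, YXB#) ⊢ (p, zxz, YXB#) ⊢ (q, xz, XYXB#) ⊢ (p, z, YXB#) ⊢ (q, ε, XYXB#)
All input consumed; M is in state q.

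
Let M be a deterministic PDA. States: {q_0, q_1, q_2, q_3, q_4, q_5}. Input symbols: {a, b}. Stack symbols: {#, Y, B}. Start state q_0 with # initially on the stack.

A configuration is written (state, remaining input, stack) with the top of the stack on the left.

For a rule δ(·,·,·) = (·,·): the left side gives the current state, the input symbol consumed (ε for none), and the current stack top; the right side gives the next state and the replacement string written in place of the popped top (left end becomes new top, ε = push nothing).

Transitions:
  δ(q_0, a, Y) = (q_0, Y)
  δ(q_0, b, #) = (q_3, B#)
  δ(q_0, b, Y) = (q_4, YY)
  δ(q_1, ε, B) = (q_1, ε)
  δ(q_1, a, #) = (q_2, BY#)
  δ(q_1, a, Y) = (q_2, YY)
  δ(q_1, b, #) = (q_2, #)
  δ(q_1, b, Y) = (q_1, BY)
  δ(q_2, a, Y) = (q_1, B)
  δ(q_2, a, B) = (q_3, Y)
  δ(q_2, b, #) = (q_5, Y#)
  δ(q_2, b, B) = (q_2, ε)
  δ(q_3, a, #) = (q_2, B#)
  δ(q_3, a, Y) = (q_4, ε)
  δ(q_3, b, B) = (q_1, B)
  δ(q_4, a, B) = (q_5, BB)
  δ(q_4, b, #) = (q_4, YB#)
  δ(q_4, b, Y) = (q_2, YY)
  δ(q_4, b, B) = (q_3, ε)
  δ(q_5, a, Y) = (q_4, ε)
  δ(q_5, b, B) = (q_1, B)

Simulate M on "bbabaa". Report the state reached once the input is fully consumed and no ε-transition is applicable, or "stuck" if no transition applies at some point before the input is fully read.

(q_0, bbabaa, #) ⊢ (q_3, babaa, B#) ⊢ (q_1, abaa, B#) ⊢ (q_1, abaa, #) ⊢ (q_2, baa, BY#) ⊢ (q_2, aa, Y#) ⊢ (q_1, a, B#) ⊢ (q_1, a, #) ⊢ (q_2, ε, BY#)
All input consumed; M is in state q_2.

q_2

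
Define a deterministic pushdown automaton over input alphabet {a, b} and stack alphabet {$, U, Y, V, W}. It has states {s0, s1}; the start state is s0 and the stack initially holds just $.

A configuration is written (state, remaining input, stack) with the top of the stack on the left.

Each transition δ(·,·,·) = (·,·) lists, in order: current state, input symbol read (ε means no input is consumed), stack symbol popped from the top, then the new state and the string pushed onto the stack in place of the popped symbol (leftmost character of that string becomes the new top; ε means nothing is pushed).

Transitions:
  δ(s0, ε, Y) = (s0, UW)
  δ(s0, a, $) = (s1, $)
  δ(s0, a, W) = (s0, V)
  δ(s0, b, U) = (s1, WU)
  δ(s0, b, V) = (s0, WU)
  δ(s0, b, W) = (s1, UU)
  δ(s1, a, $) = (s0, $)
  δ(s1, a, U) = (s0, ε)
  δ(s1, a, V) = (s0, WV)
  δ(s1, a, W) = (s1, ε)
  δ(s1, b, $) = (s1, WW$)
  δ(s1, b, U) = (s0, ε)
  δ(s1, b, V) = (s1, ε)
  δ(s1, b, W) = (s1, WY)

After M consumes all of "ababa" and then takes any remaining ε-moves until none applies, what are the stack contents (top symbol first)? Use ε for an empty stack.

(s0, ababa, $) ⊢ (s1, baba, $) ⊢ (s1, aba, WW$) ⊢ (s1, ba, W$) ⊢ (s1, a, WY$) ⊢ (s1, ε, Y$)
All input consumed in state s1 with stack Y$.

Y$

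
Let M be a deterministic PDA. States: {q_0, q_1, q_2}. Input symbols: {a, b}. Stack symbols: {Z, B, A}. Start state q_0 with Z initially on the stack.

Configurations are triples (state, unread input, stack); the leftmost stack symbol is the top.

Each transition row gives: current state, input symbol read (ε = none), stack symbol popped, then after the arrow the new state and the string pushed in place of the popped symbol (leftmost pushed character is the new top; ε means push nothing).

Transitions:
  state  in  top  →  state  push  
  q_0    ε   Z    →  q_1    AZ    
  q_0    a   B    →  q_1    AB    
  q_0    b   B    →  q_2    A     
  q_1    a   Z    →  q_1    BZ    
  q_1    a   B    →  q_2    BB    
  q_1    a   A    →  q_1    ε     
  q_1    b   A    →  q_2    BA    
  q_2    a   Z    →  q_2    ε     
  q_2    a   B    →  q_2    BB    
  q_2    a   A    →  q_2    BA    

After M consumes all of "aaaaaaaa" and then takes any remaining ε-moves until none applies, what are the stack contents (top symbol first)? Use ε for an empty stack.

(q_0, aaaaaaaa, Z)
  ε-move, top Z: go to q_1, push AZ → (q_1, aaaaaaaa, AZ)
  read a, top A: go to q_1, push ε → (q_1, aaaaaaa, Z)
  read a, top Z: go to q_1, push BZ → (q_1, aaaaaa, BZ)
  read a, top B: go to q_2, push BB → (q_2, aaaaa, BBZ)
  read a, top B: go to q_2, push BB → (q_2, aaaa, BBBZ)
  read a, top B: go to q_2, push BB → (q_2, aaa, BBBBZ)
  read a, top B: go to q_2, push BB → (q_2, aa, BBBBBZ)
  read a, top B: go to q_2, push BB → (q_2, a, BBBBBBZ)
  read a, top B: go to q_2, push BB → (q_2, ε, BBBBBBBZ)
All input consumed in state q_2 with stack BBBBBBBZ.

BBBBBBBZ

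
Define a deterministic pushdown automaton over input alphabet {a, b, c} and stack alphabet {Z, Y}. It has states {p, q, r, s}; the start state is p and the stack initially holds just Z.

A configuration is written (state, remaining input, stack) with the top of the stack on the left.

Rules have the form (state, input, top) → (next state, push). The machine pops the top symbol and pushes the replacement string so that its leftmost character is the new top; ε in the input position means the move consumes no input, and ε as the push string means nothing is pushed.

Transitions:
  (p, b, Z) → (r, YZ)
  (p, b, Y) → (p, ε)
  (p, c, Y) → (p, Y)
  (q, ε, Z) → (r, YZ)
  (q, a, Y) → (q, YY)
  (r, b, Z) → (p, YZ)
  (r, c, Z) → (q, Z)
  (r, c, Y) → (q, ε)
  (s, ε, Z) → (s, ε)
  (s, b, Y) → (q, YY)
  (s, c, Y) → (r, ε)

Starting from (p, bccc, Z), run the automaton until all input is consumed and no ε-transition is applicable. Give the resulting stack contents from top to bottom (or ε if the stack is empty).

(p, bccc, Z) ⊢ (r, ccc, YZ) ⊢ (q, cc, Z) ⊢ (r, cc, YZ) ⊢ (q, c, Z) ⊢ (r, c, YZ) ⊢ (q, ε, Z) ⊢ (r, ε, YZ)
All input consumed in state r with stack YZ.

YZ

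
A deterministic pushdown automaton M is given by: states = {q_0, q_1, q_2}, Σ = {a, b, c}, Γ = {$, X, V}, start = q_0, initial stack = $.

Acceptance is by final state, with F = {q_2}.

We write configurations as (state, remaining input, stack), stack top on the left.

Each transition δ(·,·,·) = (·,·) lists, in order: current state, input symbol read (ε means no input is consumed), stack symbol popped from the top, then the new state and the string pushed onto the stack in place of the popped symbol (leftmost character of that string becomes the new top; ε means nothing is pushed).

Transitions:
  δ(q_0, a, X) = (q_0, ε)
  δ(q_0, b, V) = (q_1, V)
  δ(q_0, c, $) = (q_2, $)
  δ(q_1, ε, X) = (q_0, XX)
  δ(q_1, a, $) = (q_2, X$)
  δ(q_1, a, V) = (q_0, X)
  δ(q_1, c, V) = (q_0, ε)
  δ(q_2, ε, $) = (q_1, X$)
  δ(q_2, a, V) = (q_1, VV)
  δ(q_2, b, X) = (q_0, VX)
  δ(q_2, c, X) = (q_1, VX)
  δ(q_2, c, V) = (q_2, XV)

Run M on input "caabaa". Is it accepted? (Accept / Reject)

(q_0, caabaa, $)
  read c, top $: go to q_2, push $ → (q_2, aabaa, $)
  ε-move, top $: go to q_1, push X$ → (q_1, aabaa, X$)
  ε-move, top X: go to q_0, push XX → (q_0, aabaa, XX$)
  read a, top X: go to q_0, push ε → (q_0, abaa, X$)
  read a, top X: go to q_0, push ε → (q_0, baa, $)
No transition applies at (q_0, baa, $); input not fully consumed.

Reject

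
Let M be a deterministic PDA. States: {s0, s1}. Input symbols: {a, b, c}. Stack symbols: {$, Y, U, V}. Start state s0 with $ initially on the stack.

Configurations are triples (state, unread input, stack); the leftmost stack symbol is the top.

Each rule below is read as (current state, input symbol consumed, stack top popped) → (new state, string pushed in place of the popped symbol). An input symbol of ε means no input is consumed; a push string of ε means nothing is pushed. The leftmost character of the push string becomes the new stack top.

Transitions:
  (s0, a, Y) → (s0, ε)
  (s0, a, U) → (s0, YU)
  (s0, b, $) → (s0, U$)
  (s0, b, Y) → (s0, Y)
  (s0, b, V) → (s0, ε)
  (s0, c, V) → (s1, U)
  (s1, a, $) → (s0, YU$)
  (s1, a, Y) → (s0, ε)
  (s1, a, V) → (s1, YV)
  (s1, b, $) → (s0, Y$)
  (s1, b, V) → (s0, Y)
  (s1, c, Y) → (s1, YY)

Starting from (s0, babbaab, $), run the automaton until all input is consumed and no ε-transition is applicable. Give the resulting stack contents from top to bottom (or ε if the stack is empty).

YU$

(s0, babbaab, $)
  read b, top $: go to s0, push U$ → (s0, abbaab, U$)
  read a, top U: go to s0, push YU → (s0, bbaab, YU$)
  read b, top Y: go to s0, push Y → (s0, baab, YU$)
  read b, top Y: go to s0, push Y → (s0, aab, YU$)
  read a, top Y: go to s0, push ε → (s0, ab, U$)
  read a, top U: go to s0, push YU → (s0, b, YU$)
  read b, top Y: go to s0, push Y → (s0, ε, YU$)
All input consumed in state s0 with stack YU$.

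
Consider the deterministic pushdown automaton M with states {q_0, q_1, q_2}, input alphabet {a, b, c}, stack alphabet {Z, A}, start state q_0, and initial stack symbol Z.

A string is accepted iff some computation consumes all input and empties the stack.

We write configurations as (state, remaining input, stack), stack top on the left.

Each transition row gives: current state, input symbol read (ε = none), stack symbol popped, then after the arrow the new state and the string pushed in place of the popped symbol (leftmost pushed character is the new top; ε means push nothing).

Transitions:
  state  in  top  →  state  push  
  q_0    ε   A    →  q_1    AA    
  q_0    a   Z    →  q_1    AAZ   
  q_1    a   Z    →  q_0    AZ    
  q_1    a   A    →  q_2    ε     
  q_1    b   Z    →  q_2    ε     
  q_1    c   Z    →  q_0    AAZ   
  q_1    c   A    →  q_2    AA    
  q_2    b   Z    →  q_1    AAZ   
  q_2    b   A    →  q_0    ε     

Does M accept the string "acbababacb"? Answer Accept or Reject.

(q_0, acbababacb, Z)
  read a, top Z: go to q_1, push AAZ → (q_1, cbababacb, AAZ)
  read c, top A: go to q_2, push AA → (q_2, bababacb, AAAZ)
  read b, top A: go to q_0, push ε → (q_0, ababacb, AAZ)
  ε-move, top A: go to q_1, push AA → (q_1, ababacb, AAAZ)
  read a, top A: go to q_2, push ε → (q_2, babacb, AAZ)
  read b, top A: go to q_0, push ε → (q_0, abacb, AZ)
  ε-move, top A: go to q_1, push AA → (q_1, abacb, AAZ)
  read a, top A: go to q_2, push ε → (q_2, bacb, AZ)
  read b, top A: go to q_0, push ε → (q_0, acb, Z)
  read a, top Z: go to q_1, push AAZ → (q_1, cb, AAZ)
  read c, top A: go to q_2, push AA → (q_2, b, AAAZ)
  read b, top A: go to q_0, push ε → (q_0, ε, AAZ)
  ε-move, top A: go to q_1, push AA → (q_1, ε, AAAZ)
All input consumed; stack is AAAZ, not empty, and no further ε-move applies.

Reject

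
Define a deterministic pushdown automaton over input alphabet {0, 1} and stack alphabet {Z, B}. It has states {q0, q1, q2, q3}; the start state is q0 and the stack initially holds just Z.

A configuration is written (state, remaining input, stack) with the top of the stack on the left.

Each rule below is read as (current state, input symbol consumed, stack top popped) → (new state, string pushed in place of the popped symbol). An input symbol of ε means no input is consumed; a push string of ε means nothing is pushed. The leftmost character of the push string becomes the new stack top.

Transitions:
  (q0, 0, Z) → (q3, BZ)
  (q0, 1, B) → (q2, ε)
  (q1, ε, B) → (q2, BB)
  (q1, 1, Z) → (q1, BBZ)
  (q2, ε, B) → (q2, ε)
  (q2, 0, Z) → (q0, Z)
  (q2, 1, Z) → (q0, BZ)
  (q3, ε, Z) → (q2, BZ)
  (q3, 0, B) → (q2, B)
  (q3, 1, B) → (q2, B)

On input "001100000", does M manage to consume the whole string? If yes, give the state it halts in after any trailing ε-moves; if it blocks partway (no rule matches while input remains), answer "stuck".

q3

(q0, 001100000, Z)
  read 0, top Z: go to q3, push BZ → (q3, 01100000, BZ)
  read 0, top B: go to q2, push B → (q2, 1100000, BZ)
  ε-move, top B: go to q2, push ε → (q2, 1100000, Z)
  read 1, top Z: go to q0, push BZ → (q0, 100000, BZ)
  read 1, top B: go to q2, push ε → (q2, 00000, Z)
  read 0, top Z: go to q0, push Z → (q0, 0000, Z)
  read 0, top Z: go to q3, push BZ → (q3, 000, BZ)
  read 0, top B: go to q2, push B → (q2, 00, BZ)
  ε-move, top B: go to q2, push ε → (q2, 00, Z)
  read 0, top Z: go to q0, push Z → (q0, 0, Z)
  read 0, top Z: go to q3, push BZ → (q3, ε, BZ)
All input consumed; M is in state q3.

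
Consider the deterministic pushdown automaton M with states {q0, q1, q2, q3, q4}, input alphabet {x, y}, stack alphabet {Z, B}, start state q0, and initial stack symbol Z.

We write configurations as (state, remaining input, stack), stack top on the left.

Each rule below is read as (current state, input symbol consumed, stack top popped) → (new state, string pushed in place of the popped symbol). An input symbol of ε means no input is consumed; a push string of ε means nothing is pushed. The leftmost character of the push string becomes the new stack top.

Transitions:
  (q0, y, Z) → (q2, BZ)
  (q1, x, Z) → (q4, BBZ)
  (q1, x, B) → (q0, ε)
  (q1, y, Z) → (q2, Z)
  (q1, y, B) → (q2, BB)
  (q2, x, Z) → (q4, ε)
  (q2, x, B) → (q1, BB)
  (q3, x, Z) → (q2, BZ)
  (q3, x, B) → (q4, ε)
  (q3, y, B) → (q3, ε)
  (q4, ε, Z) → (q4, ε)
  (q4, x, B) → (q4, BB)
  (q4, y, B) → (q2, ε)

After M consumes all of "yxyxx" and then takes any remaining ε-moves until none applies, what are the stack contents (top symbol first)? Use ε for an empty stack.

(q0, yxyxx, Z)
  read y, top Z: go to q2, push BZ → (q2, xyxx, BZ)
  read x, top B: go to q1, push BB → (q1, yxx, BBZ)
  read y, top B: go to q2, push BB → (q2, xx, BBBZ)
  read x, top B: go to q1, push BB → (q1, x, BBBBZ)
  read x, top B: go to q0, push ε → (q0, ε, BBBZ)
All input consumed in state q0 with stack BBBZ.

BBBZ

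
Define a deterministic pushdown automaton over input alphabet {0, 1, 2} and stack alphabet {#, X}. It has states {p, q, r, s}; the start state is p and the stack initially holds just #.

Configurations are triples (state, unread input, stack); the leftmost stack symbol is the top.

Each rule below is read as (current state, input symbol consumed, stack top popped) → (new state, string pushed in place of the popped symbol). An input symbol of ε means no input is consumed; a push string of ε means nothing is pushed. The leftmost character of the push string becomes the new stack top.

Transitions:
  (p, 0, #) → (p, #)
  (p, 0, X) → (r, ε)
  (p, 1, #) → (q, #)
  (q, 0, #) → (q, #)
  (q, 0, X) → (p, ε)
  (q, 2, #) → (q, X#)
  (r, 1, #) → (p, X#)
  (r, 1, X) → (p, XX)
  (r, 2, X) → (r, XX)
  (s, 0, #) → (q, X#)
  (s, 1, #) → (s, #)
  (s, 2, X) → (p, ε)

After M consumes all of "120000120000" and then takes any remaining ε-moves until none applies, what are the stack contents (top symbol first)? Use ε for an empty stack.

(p, 120000120000, #)
  read 1, top #: go to q, push # → (q, 20000120000, #)
  read 2, top #: go to q, push X# → (q, 0000120000, X#)
  read 0, top X: go to p, push ε → (p, 000120000, #)
  read 0, top #: go to p, push # → (p, 00120000, #)
  read 0, top #: go to p, push # → (p, 0120000, #)
  read 0, top #: go to p, push # → (p, 120000, #)
  read 1, top #: go to q, push # → (q, 20000, #)
  read 2, top #: go to q, push X# → (q, 0000, X#)
  read 0, top X: go to p, push ε → (p, 000, #)
  read 0, top #: go to p, push # → (p, 00, #)
  read 0, top #: go to p, push # → (p, 0, #)
  read 0, top #: go to p, push # → (p, ε, #)
All input consumed in state p with stack #.

#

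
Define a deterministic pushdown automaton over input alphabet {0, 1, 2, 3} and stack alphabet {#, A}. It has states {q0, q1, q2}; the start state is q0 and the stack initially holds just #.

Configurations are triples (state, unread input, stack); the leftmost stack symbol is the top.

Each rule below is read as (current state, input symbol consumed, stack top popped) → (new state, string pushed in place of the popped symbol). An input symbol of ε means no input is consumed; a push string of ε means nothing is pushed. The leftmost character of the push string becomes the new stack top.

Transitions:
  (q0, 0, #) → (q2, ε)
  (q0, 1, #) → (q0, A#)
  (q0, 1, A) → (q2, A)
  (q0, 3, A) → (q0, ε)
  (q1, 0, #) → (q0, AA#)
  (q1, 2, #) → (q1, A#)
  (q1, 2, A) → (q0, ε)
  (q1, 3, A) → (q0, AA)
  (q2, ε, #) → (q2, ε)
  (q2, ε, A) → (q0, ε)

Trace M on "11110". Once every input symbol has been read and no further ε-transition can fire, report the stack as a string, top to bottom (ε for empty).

ε

(q0, 11110, #) ⊢ (q0, 1110, A#) ⊢ (q2, 110, A#) ⊢ (q0, 110, #) ⊢ (q0, 10, A#) ⊢ (q2, 0, A#) ⊢ (q0, 0, #) ⊢ (q2, ε, ε)
All input consumed in state q2 with stack ε.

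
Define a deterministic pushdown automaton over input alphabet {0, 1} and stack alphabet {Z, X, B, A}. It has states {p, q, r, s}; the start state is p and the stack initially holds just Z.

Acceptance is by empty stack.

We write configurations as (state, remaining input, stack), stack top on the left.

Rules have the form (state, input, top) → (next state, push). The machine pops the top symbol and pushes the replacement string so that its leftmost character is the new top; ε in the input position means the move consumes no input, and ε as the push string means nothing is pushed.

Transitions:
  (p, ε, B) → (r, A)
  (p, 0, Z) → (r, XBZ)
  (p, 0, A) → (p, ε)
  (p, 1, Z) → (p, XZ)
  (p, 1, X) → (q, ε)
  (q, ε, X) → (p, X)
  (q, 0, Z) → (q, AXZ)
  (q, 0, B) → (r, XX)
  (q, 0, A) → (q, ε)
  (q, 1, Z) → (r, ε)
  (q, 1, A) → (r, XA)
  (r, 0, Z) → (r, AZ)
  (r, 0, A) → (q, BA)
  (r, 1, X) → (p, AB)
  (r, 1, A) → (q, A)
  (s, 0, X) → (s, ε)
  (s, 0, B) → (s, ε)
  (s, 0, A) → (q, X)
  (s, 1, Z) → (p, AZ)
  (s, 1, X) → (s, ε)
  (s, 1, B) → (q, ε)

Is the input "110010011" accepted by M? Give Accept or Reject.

(p, 110010011, Z) ⊢ (p, 10010011, XZ) ⊢ (q, 0010011, Z) ⊢ (q, 010011, AXZ) ⊢ (q, 10011, XZ) ⊢ (p, 10011, XZ) ⊢ (q, 0011, Z) ⊢ (q, 011, AXZ) ⊢ (q, 11, XZ) ⊢ (p, 11, XZ) ⊢ (q, 1, Z) ⊢ (r, ε, ε)
All input consumed and the stack is empty.

Accept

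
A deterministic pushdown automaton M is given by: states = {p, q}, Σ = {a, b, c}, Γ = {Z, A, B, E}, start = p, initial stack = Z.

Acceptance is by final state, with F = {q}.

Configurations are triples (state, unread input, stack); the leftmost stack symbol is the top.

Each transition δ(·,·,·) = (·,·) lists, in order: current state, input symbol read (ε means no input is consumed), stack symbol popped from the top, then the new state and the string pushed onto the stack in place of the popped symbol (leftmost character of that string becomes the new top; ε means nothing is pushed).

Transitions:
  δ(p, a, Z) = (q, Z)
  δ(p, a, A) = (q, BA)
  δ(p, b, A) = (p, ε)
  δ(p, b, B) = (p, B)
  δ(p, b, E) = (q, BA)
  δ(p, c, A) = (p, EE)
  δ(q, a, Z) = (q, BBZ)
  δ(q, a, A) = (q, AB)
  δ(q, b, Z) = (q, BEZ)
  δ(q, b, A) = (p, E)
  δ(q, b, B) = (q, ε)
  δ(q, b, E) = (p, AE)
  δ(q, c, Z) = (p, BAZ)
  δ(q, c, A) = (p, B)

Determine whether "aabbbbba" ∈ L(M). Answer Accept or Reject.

(p, aabbbbba, Z)
  read a, top Z: go to q, push Z → (q, abbbbba, Z)
  read a, top Z: go to q, push BBZ → (q, bbbbba, BBZ)
  read b, top B: go to q, push ε → (q, bbbba, BZ)
  read b, top B: go to q, push ε → (q, bbba, Z)
  read b, top Z: go to q, push BEZ → (q, bba, BEZ)
  read b, top B: go to q, push ε → (q, ba, EZ)
  read b, top E: go to p, push AE → (p, a, AEZ)
  read a, top A: go to q, push BA → (q, ε, BAEZ)
All input consumed; state q ∈ F.

Accept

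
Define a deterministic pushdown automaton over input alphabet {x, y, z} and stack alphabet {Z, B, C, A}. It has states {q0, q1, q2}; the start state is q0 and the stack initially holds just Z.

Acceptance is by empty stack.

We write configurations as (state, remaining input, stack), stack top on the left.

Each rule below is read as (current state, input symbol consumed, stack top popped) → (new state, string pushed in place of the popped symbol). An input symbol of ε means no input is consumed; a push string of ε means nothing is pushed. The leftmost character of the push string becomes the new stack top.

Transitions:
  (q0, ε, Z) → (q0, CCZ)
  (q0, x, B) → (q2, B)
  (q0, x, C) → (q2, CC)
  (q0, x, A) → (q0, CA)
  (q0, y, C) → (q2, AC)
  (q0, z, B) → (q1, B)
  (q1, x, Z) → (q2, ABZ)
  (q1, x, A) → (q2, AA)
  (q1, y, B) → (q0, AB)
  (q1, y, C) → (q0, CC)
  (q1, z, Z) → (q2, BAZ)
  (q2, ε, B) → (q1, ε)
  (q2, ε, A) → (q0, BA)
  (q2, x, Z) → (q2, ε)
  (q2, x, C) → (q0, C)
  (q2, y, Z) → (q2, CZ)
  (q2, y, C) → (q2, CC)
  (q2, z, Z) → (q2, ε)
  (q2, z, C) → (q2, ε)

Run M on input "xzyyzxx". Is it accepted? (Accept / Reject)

Reject

(q0, xzyyzxx, Z)
  ε-move, top Z: go to q0, push CCZ → (q0, xzyyzxx, CCZ)
  read x, top C: go to q2, push CC → (q2, zyyzxx, CCCZ)
  read z, top C: go to q2, push ε → (q2, yyzxx, CCZ)
  read y, top C: go to q2, push CC → (q2, yzxx, CCCZ)
  read y, top C: go to q2, push CC → (q2, zxx, CCCCZ)
  read z, top C: go to q2, push ε → (q2, xx, CCCZ)
  read x, top C: go to q0, push C → (q0, x, CCCZ)
  read x, top C: go to q2, push CC → (q2, ε, CCCCZ)
All input consumed; stack is CCCCZ, not empty, and no further ε-move applies.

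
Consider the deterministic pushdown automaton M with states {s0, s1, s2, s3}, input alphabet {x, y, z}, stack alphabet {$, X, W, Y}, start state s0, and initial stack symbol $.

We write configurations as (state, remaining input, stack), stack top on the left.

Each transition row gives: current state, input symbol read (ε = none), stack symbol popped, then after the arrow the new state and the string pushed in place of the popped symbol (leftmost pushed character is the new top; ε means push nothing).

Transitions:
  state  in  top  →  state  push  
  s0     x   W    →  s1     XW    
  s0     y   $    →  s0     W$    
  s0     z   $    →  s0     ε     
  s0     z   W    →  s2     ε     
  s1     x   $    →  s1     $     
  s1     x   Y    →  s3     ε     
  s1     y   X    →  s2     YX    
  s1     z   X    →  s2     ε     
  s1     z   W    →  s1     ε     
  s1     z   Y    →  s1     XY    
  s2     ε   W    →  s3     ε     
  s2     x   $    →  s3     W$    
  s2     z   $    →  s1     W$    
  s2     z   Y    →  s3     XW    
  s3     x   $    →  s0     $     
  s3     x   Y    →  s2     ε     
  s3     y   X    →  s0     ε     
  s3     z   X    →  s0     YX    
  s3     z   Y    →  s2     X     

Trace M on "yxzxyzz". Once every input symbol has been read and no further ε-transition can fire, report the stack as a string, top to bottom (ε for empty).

(s0, yxzxyzz, $) ⊢ (s0, xzxyzz, W$) ⊢ (s1, zxyzz, XW$) ⊢ (s2, xyzz, W$) ⊢ (s3, xyzz, $) ⊢ (s0, yzz, $) ⊢ (s0, zz, W$) ⊢ (s2, z, $) ⊢ (s1, ε, W$)
All input consumed in state s1 with stack W$.

W$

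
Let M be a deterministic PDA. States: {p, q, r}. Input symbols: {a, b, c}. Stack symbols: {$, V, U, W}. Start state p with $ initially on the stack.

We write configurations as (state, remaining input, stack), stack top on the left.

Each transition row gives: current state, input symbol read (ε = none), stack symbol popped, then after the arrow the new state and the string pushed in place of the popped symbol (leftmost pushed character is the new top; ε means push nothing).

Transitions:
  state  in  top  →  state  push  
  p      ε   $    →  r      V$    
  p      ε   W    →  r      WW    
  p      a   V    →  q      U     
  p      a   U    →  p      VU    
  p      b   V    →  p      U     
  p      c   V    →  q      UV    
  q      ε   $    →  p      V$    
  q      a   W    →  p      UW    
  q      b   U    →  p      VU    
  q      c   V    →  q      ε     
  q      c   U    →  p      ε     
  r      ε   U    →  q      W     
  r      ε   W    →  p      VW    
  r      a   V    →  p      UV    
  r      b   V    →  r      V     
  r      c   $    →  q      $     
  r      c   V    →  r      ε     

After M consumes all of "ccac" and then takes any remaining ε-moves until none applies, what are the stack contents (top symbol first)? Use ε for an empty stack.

(p, ccac, $) ⊢ (r, ccac, V$) ⊢ (r, cac, $) ⊢ (q, ac, $) ⊢ (p, ac, V$) ⊢ (q, c, U$) ⊢ (p, ε, $) ⊢ (r, ε, V$)
All input consumed in state r with stack V$.

V$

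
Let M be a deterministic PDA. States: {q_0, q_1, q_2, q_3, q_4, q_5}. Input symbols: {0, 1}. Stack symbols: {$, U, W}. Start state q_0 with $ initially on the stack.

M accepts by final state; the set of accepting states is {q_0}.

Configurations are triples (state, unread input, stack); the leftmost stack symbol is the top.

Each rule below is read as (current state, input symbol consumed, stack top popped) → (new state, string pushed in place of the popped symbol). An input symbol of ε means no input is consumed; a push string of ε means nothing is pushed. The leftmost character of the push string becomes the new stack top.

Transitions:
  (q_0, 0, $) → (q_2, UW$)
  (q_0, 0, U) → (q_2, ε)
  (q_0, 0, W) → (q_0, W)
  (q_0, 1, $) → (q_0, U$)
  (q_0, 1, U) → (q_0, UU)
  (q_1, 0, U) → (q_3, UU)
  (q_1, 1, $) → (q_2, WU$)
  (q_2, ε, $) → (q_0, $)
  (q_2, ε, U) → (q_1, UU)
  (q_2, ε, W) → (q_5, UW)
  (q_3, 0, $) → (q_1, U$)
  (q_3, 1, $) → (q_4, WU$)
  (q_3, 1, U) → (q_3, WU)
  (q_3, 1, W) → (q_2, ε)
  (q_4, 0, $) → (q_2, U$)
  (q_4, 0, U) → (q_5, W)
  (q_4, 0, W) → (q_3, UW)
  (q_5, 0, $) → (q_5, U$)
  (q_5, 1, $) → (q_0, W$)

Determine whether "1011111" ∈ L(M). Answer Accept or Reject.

(q_0, 1011111, $) ⊢ (q_0, 011111, U$) ⊢ (q_2, 11111, $) ⊢ (q_0, 11111, $) ⊢ (q_0, 1111, U$) ⊢ (q_0, 111, UU$) ⊢ (q_0, 11, UUU$) ⊢ (q_0, 1, UUUU$) ⊢ (q_0, ε, UUUUU$)
All input consumed; state q_0 ∈ F.

Accept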